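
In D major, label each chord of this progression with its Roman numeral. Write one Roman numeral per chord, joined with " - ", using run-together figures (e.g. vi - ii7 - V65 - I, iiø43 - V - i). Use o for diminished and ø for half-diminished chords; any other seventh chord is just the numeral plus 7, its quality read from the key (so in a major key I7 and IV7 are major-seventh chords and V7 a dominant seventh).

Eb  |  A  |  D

bII - V - I

Eb is non-diatonic — a major triad on the lowered supertonic (Eb): the Neapolitan chord, bII.
A: root A is the dominant; major triad there is V.
D: root D is the tonic; major triad there is I.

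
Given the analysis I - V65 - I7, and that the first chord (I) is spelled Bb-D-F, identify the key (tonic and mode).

Bb major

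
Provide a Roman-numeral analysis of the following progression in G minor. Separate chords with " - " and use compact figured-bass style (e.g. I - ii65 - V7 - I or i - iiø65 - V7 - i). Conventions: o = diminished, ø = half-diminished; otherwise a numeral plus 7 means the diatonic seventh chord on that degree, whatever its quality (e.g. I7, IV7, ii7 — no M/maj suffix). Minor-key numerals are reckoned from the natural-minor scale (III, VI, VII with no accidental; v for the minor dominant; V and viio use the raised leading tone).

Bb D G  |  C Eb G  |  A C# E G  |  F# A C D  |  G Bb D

Bb-D-G has root G, degree 1 in G minor, so i6.
C-Eb-G has root C, degree 4 in G minor, so iv.
A-C#-E-G: chromatic; A is V of V, so V7/V.
F#-A-C-D has root D, degree 5 in G minor, so V65.
G-Bb-D: minor triad on G = scale degree 1 → i.

i6 - iv - V7/V - V65 - i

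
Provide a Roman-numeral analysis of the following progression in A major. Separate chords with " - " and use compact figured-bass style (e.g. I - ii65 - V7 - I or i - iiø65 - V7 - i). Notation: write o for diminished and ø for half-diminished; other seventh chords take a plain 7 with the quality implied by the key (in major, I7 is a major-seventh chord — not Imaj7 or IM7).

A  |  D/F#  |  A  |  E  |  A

I - IV6 - I - V - I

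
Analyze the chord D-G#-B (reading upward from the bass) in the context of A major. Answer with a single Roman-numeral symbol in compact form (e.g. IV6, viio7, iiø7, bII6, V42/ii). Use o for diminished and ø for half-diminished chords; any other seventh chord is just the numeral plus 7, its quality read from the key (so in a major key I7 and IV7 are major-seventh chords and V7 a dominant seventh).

viio64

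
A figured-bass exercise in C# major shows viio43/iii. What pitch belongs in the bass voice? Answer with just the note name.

A#

The applied chord viio43/iii is rooted on D##: D##-F##-A#-C#.
The figure 43 means second inversion — the fifth is in the bass.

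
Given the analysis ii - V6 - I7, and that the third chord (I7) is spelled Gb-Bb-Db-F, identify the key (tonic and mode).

The chord Gbmaj7 is a major seventh chord rooted on Gb; its label is I7.
If Gb is scale degree 1 and the mode makes that degree carry a major seventh chord, the tonic is Gb and the mode is major.

Gb major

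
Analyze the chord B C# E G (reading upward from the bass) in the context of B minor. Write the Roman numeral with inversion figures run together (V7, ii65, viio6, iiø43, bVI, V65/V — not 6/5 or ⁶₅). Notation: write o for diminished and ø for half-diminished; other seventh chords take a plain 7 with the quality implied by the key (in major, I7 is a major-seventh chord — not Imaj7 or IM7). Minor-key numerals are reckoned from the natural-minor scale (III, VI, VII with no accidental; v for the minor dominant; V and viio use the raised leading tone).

iiø42

The pitches C#-E-G-B form a half-diminished seventh chord rooted on C#.
In B minor, C# is the supertonic; the diatonic half-diminished seventh chord there is iiø7.
With B in the bass the chord is in third inversion, so the figured bass is 42.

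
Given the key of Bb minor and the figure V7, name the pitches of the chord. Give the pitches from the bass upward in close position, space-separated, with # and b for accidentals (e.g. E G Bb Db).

F A C Eb

In Bb minor, the dominant is F. The dominant is major (leading tone raised), so V is a dominant seventh chord.
That chord is spelled F-A-C-Eb.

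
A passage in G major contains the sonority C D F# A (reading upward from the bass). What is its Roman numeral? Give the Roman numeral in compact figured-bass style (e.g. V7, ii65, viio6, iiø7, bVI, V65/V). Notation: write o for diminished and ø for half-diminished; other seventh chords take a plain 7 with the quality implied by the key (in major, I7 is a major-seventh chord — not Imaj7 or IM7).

V42

Stacked in thirds the chord is D-F#-A-C: a dominant seventh chord on D.
In G major, D is the dominant; the diatonic dominant seventh chord there is V7.
With C in the bass the chord is in third inversion, so the figured bass is 42.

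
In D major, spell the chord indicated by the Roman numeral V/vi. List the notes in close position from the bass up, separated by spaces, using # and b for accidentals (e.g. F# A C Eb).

F# A# C#

The slash means an applied dominant: we want the dominant of vi. In D major, vi is B minor, and its dominant is built on F#.
Building a major triad on F# gives F#-A#-C#.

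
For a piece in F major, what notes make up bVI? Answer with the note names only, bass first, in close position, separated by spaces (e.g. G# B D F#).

Scale degree 6 in F major is D; lowering it a half step gives Db. bVI is a major triad on the lowered sixth degree, borrowed from the parallel minor.
So the chord is Db-F-Ab.

Db F Ab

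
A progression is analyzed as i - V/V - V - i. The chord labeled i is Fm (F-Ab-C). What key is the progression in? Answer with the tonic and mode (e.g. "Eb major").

F minor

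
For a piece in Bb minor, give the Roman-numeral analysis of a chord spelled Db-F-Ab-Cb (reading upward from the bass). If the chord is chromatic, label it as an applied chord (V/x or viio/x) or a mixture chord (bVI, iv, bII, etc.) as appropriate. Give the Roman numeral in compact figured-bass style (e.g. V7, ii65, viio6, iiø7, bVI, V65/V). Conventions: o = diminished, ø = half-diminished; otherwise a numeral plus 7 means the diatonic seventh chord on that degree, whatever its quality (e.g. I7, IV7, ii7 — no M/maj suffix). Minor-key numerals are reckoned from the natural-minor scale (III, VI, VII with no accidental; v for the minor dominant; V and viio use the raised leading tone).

V7/VI

The pitches Db-F-Ab-Cb form a dominant seventh chord rooted on Db.
Db is not a diatonic chord root with this quality in Bb minor, but it lies a perfect fifth above Gb (VI), so the chord functions as an applied dominant of VI.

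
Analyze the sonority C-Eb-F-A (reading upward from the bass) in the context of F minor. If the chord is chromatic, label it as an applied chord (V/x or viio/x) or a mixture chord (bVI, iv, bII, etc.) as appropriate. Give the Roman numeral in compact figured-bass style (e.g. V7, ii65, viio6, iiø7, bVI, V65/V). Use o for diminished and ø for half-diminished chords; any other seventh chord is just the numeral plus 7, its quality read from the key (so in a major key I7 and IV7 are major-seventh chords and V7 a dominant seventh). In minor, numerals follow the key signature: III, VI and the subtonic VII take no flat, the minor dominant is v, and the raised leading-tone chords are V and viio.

V43/iv

The pitches F-A-C-Eb form a dominant seventh chord rooted on F.
F is not a diatonic chord root with this quality in F minor, but it lies a perfect fifth above Bb (iv), so the chord functions as an applied dominant of iv.
With C in the bass the chord is in second inversion, so the figured bass is 43.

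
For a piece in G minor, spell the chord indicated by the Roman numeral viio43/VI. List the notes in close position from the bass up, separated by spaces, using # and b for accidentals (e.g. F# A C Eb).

Ab Cb D F

viio43/VI is a secondary leading-tone chord. The target VI is Eb in G minor; the applied chord is rooted a semitone below, on D.
Building a fully diminished seventh chord on D gives D-F-Ab-Cb.
With the 43 figure the chord is in second inversion; from the bass Ab upward in close position it reads Ab-Cb-D-F.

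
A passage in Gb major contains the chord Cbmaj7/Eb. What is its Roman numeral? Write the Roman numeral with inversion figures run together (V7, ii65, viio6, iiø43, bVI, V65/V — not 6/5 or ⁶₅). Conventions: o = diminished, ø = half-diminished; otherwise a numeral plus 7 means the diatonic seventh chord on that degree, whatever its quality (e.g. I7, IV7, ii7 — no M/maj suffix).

IV65

Stacked in thirds the chord is Cb-Eb-Gb-Bb: a major seventh chord on Cb.
Cb is scale degree 4 in Gb major, and a major seventh chord on that degree is written IV7.
With Eb in the bass the chord is in first inversion, so the figured bass is 65.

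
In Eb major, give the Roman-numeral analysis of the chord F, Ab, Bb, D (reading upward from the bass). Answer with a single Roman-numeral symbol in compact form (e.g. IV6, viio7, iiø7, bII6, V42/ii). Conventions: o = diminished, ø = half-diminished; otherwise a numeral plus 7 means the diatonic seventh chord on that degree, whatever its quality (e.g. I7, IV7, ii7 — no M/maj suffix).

Stacked in thirds the chord is Bb-D-F-Ab: a dominant seventh chord on Bb.
Bb is scale degree 5 in Eb major, and a dominant seventh chord on that degree is written V7.
With F in the bass the chord is in second inversion, so the figured bass is 43.

V43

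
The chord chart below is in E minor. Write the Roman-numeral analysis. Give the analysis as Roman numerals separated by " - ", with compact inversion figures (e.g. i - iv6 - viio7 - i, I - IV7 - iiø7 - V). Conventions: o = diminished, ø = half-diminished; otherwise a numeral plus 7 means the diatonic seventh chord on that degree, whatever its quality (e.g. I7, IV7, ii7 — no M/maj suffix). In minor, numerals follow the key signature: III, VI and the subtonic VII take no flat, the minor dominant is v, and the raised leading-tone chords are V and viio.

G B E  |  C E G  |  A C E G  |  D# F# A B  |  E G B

i6 - VI - iv7 - V65 - i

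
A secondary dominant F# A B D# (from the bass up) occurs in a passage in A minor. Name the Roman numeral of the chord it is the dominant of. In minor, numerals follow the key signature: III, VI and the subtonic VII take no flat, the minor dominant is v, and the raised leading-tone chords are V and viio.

V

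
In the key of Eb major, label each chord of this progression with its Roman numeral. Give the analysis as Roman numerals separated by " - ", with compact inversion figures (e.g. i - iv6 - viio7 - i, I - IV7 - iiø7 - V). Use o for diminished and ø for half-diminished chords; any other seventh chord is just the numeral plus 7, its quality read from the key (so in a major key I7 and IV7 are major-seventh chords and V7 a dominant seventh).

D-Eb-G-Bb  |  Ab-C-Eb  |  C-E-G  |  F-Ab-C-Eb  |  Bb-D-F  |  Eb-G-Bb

I42 - IV - V/ii - ii7 - V - I

D-Eb-G-Bb: major seventh chord on Eb = scale degree 1 → I42.
Ab-C-Eb: major triad on Ab = scale degree 4 → IV.
C-E-G is the secondary dominant of ii (major triad on C): V/ii.
F-Ab-C-Eb: minor seventh chord on F = scale degree 2 → ii7.
Bb-D-F has root Bb, degree 5 in Eb major, so V.
Eb-G-Bb: major triad on Eb = scale degree 1 → I.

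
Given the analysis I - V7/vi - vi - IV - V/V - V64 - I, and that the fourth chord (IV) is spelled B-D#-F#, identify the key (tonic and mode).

F# major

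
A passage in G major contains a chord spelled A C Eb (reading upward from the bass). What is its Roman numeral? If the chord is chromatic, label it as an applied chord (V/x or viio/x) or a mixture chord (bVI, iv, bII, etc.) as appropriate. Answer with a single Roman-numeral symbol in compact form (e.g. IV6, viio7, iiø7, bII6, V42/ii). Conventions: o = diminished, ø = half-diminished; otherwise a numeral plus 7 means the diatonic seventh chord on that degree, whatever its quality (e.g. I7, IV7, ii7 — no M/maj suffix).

Stacked in thirds the chord is A-C-Eb: a diminished triad on A.
A is the second degree of G major. This is the diminished supertonic triad, borrowed from the parallel minor.

iio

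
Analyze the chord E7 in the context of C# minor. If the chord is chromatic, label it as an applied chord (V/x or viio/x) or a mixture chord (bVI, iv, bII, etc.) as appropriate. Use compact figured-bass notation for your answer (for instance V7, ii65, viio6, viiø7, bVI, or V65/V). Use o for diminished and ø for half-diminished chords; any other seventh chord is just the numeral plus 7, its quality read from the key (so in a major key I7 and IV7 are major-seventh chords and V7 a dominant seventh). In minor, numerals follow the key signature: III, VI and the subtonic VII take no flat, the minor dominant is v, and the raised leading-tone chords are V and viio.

The pitches E-G#-B-D form a dominant seventh chord rooted on E.
E is not a diatonic chord root with this quality in C# minor, but it lies a perfect fifth above A (VI), so the chord functions as an applied dominant of VI.

V7/VI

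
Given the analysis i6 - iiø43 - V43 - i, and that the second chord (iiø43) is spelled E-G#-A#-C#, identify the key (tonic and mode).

The chord A#m7b5/E is a half-diminished seventh chord rooted on A#; its label is iiø43.
If A# is scale degree 2 and the mode makes that degree carry a half-diminished seventh chord, the tonic is G# and the mode is minor.

G# minor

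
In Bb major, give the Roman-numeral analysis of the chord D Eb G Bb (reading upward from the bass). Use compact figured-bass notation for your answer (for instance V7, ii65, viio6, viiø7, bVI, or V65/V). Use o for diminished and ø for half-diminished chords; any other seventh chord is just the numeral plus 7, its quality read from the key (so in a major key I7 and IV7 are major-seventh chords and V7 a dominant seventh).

Stacked in thirds the chord is Eb-G-Bb-D: a major seventh chord on Eb.
In Bb major, Eb is the subdominant; the diatonic major seventh chord there is IV7.
With D in the bass the chord is in third inversion, so the figured bass is 42.

IV42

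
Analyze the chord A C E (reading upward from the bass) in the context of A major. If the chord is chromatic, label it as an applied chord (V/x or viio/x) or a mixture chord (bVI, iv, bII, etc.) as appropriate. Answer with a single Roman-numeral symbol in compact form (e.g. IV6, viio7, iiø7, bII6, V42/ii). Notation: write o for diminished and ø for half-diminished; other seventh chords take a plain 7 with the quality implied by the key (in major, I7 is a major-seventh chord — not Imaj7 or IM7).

i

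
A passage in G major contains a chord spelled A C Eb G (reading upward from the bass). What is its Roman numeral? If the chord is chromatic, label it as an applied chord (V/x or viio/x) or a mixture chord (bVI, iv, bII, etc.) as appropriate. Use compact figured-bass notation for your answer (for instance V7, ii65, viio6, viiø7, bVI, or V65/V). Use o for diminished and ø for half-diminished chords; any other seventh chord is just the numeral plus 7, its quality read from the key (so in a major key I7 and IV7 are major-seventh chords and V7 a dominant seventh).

The pitches A-C-Eb-G form a half-diminished seventh chord rooted on A.
A is the second degree of G major. This is the half-diminished supertonic seventh, borrowed from the parallel minor.

iiø7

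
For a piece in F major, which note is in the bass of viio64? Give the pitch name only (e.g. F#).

viio in F major has root E; the chord is E-G-Bb.
The figure 64 means second inversion — the fifth is in the bass.

Bb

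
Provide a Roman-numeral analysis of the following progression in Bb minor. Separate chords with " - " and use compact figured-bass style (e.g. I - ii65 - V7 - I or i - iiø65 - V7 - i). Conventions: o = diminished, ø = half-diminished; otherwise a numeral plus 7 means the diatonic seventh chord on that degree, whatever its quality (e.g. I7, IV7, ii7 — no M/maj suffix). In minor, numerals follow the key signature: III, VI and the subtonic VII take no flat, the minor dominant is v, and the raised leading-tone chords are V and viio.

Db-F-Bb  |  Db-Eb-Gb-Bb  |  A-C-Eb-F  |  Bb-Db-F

i6 - iv42 - V65 - i

Db-F-Bb has root Bb, degree 1 in Bb minor, so i6.
Db-Eb-Gb-Bb: minor seventh chord on Eb = scale degree 4 → iv42.
A-C-Eb-F has root F, degree 5 in Bb minor, so V65.
Bb-Db-F has root Bb, degree 1 in Bb minor, so i.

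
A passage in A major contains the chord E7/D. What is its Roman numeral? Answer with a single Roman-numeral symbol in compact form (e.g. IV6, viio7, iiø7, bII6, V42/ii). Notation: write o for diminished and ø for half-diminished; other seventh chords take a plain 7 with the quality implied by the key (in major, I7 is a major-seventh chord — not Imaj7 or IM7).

The pitches E-G#-B-D form a dominant seventh chord rooted on E.
E is scale degree 5 in A major, and a dominant seventh chord on that degree is written V7.
With D in the bass the chord is in third inversion, so the figured bass is 42.

V42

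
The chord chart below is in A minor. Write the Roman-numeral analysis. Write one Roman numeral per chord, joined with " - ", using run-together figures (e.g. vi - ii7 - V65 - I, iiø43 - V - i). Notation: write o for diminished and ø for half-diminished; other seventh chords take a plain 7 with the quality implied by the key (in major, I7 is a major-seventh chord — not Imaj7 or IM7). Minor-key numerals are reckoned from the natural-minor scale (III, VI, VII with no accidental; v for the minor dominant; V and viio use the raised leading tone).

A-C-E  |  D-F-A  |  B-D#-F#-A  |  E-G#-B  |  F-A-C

i - iv - V7/V - V - VI

A-C-E has root A, degree 1 in A minor, so i.
D-F-A has root D, degree 4 in A minor, so iv.
B-D#-F#-A is the secondary dominant of V (dominant seventh chord on B): V7/V.
E-G#-B has root E, degree 5 in A minor, so V.
F-A-C: major triad on F = scale degree 6 → VI.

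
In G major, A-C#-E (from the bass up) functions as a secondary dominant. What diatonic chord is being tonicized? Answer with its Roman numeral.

The chord is a major triad on A.
A dominant resolves down a perfect fifth: A → D. In G major, D is scale degree 5, i.e. V.

V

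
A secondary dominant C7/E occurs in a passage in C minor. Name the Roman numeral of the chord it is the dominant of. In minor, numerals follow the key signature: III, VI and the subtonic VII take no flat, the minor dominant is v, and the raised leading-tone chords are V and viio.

iv

The chord is a dominant seventh chord on C.
A dominant resolves down a perfect fifth: C → F. In C minor, F is scale degree 4, i.e. iv.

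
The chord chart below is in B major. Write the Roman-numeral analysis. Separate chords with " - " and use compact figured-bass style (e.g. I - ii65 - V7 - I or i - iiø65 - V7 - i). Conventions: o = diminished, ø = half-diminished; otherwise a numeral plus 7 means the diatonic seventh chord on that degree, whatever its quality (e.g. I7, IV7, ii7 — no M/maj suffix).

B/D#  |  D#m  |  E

B/D# has root B, degree 1 in B major, so I6.
D#m has root D#, degree 3 in B major, so iii.
E: major triad on E = scale degree 4 → IV.

I6 - iii - IV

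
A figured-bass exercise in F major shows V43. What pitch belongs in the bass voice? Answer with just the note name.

G

V in F major has root C; the chord is C-E-G-Bb.
The figure 43 means second inversion — the fifth is in the bass.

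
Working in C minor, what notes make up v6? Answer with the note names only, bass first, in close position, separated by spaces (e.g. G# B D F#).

Bb D G

In C minor, the dominant is G, and the diatonic chord built there is a minor triad.
That chord is spelled G-Bb-D.
With the 6 figure the chord is in first inversion; from the bass Bb upward in close position it reads Bb-D-G.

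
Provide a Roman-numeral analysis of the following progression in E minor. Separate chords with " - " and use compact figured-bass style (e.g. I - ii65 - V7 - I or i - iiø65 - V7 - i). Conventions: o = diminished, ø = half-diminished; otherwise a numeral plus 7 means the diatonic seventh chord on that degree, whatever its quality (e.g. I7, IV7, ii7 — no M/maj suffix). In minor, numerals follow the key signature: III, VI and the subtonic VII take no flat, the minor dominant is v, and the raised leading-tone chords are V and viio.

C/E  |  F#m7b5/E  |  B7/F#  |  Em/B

VI6 - iiø42 - V43 - i64

C/E: root C is the submediant; major triad there is VI6.
F#m7b5/E has root F#, degree 2 in E minor, so iiø42.
B7/F#: dominant seventh chord on B = scale degree 5 → V43.
Em/B: minor triad on E = scale degree 1 → i64.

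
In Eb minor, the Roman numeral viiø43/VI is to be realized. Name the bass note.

Fb

The applied chord viiø43/VI is rooted on Bb: Bb-Db-Fb-Ab.
The figure 43 means second inversion — the fifth is in the bass.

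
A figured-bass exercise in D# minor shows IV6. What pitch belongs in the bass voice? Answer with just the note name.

B#

IV in D# minor has root G#; the chord is G#-B#-D#.
The figure 6 means first inversion — the third is in the bass.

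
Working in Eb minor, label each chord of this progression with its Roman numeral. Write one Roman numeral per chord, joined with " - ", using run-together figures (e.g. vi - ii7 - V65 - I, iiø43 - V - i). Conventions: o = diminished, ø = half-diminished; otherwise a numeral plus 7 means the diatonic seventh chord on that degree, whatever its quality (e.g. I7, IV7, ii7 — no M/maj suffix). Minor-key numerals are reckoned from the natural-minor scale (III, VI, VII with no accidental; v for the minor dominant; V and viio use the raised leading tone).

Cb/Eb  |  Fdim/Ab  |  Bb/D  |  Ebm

VI6 - iio6 - V6 - i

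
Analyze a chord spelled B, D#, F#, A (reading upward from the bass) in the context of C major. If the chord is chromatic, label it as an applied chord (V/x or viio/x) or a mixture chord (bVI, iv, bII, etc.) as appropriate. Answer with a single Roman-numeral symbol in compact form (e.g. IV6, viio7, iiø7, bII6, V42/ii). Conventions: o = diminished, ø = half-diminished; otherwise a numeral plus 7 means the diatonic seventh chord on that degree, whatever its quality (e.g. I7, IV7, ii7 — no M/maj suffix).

Stacked in thirds the chord is B-D#-F#-A: a dominant seventh chord on B.
B is not a diatonic chord root with this quality in C major, but it lies a perfect fifth above E (iii), so the chord functions as an applied dominant of iii.

V7/iii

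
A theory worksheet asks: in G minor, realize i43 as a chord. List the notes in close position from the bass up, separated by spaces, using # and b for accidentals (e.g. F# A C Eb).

The numeral's case and figure indicate a minor seventh chord. In G minor its root, the tonic, is G.
Stacking thirds from G gives G-Bb-D-F.
The figured bass 43 indicates second inversion, placing the fifth (D) in the bass: D-F-G-Bb.

D F G Bb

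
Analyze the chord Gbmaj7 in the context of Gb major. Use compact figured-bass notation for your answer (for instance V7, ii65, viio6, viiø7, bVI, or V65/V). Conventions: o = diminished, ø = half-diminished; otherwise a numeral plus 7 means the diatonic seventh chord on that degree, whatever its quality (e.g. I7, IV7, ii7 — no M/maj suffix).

I7

The pitches Gb-Bb-Db-F form a major seventh chord rooted on Gb.
Gb is scale degree 1 in Gb major, and a major seventh chord on that degree is written I7.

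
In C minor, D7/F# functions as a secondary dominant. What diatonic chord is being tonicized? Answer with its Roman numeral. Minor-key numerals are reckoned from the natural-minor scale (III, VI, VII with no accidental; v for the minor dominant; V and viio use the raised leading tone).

V

The chord is a dominant seventh chord on D.
A dominant resolves down a perfect fifth: D → G. In C minor, G is scale degree 5, i.e. V.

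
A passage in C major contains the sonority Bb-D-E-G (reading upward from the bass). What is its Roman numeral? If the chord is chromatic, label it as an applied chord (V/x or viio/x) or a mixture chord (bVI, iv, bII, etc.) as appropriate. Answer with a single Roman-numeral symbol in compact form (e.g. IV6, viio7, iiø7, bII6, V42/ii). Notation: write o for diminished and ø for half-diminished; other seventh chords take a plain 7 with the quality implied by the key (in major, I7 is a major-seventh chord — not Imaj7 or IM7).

viiø43/IV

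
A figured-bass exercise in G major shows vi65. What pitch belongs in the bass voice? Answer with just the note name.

vi in G major has root E; the chord is E-G-B-D.
The figure 65 means first inversion — the third is in the bass.

G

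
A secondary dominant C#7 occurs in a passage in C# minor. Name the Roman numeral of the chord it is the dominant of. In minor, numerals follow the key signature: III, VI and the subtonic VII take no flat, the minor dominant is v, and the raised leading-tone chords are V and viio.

iv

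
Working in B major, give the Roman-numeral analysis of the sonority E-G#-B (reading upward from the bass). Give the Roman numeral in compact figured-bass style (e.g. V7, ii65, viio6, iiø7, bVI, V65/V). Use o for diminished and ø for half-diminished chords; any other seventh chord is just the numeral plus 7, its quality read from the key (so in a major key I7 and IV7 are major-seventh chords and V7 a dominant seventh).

IV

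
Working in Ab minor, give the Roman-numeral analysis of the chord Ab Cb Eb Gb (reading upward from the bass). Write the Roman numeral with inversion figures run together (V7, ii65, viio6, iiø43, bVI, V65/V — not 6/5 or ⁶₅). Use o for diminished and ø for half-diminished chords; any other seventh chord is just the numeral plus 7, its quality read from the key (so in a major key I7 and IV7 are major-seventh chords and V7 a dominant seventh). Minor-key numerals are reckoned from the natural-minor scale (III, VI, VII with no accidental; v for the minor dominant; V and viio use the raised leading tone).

i7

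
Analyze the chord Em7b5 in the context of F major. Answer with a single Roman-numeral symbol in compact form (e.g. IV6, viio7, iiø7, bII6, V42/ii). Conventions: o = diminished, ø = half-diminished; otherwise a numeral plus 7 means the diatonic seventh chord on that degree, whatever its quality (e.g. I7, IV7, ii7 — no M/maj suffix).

viiø7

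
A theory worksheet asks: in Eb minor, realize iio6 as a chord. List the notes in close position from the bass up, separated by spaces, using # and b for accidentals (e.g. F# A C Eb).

In Eb minor, the supertonic is F, and the diatonic chord built there is a diminished triad.
That chord is spelled F-Ab-Cb.
The figured bass 6 indicates first inversion, placing the third (Ab) in the bass: Ab-Cb-F.

Ab Cb F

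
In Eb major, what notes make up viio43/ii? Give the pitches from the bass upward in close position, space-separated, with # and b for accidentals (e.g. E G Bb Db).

Bb Db E G

viio43/ii is a secondary leading-tone chord. The target ii is F in Eb major; the applied chord is rooted a semitone below, on E.
Building a fully diminished seventh chord on E gives E-G-Bb-Db.
With the 43 figure the chord is in second inversion; from the bass Bb upward in close position it reads Bb-Db-E-G.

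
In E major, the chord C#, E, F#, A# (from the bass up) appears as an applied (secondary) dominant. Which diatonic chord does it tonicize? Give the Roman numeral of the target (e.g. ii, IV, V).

V

The chord is a dominant seventh chord on F#.
A dominant resolves down a perfect fifth: F# → B. In E major, B is scale degree 5, i.e. V.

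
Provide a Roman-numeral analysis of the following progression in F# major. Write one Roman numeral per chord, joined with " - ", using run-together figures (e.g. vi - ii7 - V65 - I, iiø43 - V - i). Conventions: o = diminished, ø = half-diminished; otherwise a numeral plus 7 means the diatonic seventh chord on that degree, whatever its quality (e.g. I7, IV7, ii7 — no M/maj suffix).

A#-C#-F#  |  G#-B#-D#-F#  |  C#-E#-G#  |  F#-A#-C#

I6 - V7/V - V - I

A#-C#-F#: root F# is the tonic; major triad there is I6.
G#-B#-D#-F#: a dominant seventh chord on G#, the applied dominant of V → V7/V.
C#-E#-G# has root C#, degree 5 in F# major, so V.
F#-A#-C# has root F#, degree 1 in F# major, so I.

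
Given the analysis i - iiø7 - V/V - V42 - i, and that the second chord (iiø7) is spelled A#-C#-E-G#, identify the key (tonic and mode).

The chord A#m7b5 is a half-diminished seventh chord rooted on A#; its label is iiø7.
If A# is scale degree 2 and the mode makes that degree carry a half-diminished seventh chord, the tonic is G# and the mode is minor.

G# minor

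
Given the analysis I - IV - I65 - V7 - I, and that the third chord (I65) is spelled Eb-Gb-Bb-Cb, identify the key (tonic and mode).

The chord Cbmaj7/Eb is a major seventh chord rooted on Cb; its label is I65.
If Cb is scale degree 1 and the mode makes that degree carry a major seventh chord, the tonic is Cb and the mode is major.

Cb major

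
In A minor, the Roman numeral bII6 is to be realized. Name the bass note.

D

bII in A minor has root Bb; the chord is Bb-D-F.
The figure 6 means first inversion — the third is in the bass.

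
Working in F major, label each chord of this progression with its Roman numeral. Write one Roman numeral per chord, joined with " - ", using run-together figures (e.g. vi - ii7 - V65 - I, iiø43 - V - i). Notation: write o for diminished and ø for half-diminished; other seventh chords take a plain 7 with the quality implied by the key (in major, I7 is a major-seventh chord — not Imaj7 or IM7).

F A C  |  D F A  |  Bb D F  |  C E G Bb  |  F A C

I - vi - IV - V7 - I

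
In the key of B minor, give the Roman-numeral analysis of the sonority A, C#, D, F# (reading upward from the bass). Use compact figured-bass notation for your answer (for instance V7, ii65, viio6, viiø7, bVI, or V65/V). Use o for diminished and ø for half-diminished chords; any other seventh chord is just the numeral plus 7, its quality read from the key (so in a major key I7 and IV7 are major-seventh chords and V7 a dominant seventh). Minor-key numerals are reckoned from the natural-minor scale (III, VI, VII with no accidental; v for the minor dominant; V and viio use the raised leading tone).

Stacked in thirds the chord is D-F#-A-C#: a major seventh chord on D.
In B minor, D is the mediant; the diatonic major seventh chord there is III7.
With A in the bass the chord is in second inversion, so the figured bass is 43.

III43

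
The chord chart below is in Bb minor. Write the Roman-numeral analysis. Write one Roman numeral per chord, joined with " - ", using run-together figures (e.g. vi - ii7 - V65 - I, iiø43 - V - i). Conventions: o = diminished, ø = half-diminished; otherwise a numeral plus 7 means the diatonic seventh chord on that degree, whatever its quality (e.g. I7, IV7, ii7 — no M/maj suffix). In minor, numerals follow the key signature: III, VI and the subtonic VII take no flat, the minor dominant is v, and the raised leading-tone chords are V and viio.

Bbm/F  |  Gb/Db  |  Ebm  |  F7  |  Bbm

i64 - VI64 - iv - V7 - i

Bbm/F: root Bb is the tonic; minor triad there is i64.
Gb/Db has root Gb, degree 6 in Bb minor, so VI64.
Ebm: root Eb is the subdominant; minor triad there is iv.
F7 has root F, degree 5 in Bb minor, so V7.
Bbm: root Bb is the tonic; minor triad there is i.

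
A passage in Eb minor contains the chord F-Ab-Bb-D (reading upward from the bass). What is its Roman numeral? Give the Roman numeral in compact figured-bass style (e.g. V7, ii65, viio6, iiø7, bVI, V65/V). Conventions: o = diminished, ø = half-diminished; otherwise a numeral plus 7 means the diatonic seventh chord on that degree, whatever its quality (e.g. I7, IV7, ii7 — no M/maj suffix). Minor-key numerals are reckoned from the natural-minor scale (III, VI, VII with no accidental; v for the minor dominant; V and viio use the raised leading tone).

V43

Stacked in thirds the chord is Bb-D-F-Ab: a dominant seventh chord on Bb.
In Eb minor, Bb is the dominant; the diatonic dominant seventh chord there is V7.
With F in the bass the chord is in second inversion, so the figured bass is 43.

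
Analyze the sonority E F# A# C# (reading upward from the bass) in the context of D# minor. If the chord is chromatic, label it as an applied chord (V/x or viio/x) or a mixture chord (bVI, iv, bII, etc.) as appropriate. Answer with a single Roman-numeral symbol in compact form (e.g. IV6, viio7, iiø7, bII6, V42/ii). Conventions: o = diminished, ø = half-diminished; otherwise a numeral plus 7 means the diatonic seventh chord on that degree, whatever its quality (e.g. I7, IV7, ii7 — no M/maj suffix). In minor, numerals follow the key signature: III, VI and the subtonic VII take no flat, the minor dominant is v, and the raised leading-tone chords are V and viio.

V42/VI

The pitches F#-A#-C#-E form a dominant seventh chord rooted on F#.
F# is not a diatonic chord root with this quality in D# minor, but it lies a perfect fifth above B (VI), so the chord functions as an applied dominant of VI.
With E in the bass the chord is in third inversion, so the figured bass is 42.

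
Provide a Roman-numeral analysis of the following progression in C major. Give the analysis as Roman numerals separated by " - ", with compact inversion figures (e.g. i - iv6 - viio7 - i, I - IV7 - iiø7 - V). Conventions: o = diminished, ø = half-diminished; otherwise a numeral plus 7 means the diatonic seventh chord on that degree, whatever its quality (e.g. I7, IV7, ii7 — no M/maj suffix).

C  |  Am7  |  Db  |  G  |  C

I - vi7 - bII - V - I

C: major triad on C = scale degree 1 → I.
Am7: minor seventh chord on A = scale degree 6 → vi7.
Db is non-diatonic — a major triad on the lowered supertonic (Db): the Neapolitan chord, bII.
G: root G is the dominant; major triad there is V.
C: root C is the tonic; major triad there is I.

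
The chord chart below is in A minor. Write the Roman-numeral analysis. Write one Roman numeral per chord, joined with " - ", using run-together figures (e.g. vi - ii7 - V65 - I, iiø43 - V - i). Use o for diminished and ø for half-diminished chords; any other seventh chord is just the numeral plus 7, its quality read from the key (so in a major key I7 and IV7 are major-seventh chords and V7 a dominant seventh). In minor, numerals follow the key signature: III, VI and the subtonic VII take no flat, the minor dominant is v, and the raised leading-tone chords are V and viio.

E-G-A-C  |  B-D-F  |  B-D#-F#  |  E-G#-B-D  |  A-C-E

i43 - iio - V/V - V7 - i

E-G-A-C: root A is the tonic; minor seventh chord there is i43.
B-D-F: diminished triad on B = scale degree 2 → iio.
B-D#-F#: a major triad on B, the applied dominant of V → V/V.
E-G#-B-D has root E, degree 5 in A minor, so V7.
A-C-E: minor triad on A = scale degree 1 → i.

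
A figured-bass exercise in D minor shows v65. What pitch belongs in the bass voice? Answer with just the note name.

C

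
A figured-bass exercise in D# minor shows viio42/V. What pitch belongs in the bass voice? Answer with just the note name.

F#

The applied chord viio42/V is rooted on G##: G##-B#-D#-F#.
The figure 42 means third inversion — the seventh is in the bass.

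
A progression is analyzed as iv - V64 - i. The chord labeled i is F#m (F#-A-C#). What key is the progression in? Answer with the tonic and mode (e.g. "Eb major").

F# minor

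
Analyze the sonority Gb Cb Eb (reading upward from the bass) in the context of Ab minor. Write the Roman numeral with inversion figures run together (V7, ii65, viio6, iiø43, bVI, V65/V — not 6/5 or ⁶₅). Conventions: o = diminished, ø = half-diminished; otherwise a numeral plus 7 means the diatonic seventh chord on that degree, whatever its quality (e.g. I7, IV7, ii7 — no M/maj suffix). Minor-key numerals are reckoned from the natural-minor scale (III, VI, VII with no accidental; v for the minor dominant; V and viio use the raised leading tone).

III64

Stacked in thirds the chord is Cb-Eb-Gb: a major triad on Cb.
In Ab minor, Cb is the mediant; the diatonic major triad there is III.
With Gb in the bass the chord is in second inversion, so the figured bass is 64.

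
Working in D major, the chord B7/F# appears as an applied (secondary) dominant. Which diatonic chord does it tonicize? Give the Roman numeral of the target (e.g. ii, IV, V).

The chord is a dominant seventh chord on B.
A dominant resolves down a perfect fifth: B → E. In D major, E is scale degree 2, i.e. ii.

ii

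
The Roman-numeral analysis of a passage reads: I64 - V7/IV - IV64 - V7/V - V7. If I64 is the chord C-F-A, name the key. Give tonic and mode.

I64 is given as C-F-A — a major triad with root F.
If F is scale degree 1 and the mode makes that degree carry a major triad, the tonic is F and the mode is major.

F major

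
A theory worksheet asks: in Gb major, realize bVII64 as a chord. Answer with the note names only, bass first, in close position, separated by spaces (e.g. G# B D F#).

Scale degree 7 in Gb major is F; lowering it a half step gives Fb. bVII64 is a major triad on the lowered seventh degree (the subtonic), borrowed from the parallel minor.
So the chord is Fb-Ab-Cb.
With the 64 figure the chord is in second inversion; from the bass Cb upward in close position it reads Cb-Fb-Ab.

Cb Fb Ab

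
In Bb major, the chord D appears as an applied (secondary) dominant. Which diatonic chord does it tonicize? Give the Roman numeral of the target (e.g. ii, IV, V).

The chord is a major triad on D.
A dominant resolves down a perfect fifth: D → G. In Bb major, G is scale degree 6, i.e. vi.

vi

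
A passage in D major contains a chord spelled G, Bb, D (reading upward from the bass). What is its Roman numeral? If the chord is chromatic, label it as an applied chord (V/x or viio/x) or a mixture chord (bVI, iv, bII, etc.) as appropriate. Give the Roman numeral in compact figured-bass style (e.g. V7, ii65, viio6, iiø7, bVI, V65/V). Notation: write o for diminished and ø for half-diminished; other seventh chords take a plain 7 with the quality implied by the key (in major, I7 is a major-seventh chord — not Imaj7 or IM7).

The pitches G-Bb-D form a minor triad rooted on G.
G is the fourth degree of D major. This is the minor subdominant, borrowed from the parallel minor.

iv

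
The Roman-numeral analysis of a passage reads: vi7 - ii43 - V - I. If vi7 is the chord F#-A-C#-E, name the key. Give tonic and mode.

The chord F#m7 is a minor seventh chord rooted on F#; its label is vi7.
vi7 on F# implies F# is the submediant; that puts the tonic at A, and the lowercase numeral fits major mode.

A major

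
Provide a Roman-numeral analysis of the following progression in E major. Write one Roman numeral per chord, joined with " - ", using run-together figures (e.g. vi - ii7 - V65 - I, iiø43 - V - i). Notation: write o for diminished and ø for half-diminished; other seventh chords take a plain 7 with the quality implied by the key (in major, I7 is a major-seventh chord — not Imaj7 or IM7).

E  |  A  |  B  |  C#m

I - IV - V - vi

E has root E, degree 1 in E major, so I.
A has root A, degree 4 in E major, so IV.
B: major triad on B = scale degree 5 → V.
C#m has root C#, degree 6 in E major, so vi.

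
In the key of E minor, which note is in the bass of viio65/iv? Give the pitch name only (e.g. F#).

B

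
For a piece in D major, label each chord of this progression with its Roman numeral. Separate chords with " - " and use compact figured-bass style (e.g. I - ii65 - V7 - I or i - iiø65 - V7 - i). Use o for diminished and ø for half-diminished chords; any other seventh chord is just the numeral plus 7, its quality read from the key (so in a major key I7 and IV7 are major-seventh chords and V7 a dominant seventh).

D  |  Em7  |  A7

I - ii7 - V7

D: root D is the tonic; major triad there is I.
Em7: root E is the supertonic; minor seventh chord there is ii7.
A7 has root A, degree 5 in D major, so V7.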